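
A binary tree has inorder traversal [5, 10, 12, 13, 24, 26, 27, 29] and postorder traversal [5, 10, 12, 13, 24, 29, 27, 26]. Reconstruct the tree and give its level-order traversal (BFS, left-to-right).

Inorder:   [5, 10, 12, 13, 24, 26, 27, 29]
Postorder: [5, 10, 12, 13, 24, 29, 27, 26]
Algorithm: postorder visits root last, so walk postorder right-to-left;
each value is the root of the current inorder slice — split it at that
value, recurse on the right subtree first, then the left.
Recursive splits:
  root=26; inorder splits into left=[5, 10, 12, 13, 24], right=[27, 29]
  root=27; inorder splits into left=[], right=[29]
  root=29; inorder splits into left=[], right=[]
  root=24; inorder splits into left=[5, 10, 12, 13], right=[]
  root=13; inorder splits into left=[5, 10, 12], right=[]
  root=12; inorder splits into left=[5, 10], right=[]
  root=10; inorder splits into left=[5], right=[]
  root=5; inorder splits into left=[], right=[]
Reconstructed level-order: [26, 24, 27, 13, 29, 12, 10, 5]


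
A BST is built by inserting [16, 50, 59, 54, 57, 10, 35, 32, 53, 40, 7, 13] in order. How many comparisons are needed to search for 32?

Search path for 32: 16 -> 50 -> 35 -> 32
Found: True
Comparisons: 4


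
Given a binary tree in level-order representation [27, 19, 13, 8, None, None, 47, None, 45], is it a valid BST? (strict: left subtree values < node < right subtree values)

Level-order array: [27, 19, 13, 8, None, None, 47, None, 45]
Validate using subtree bounds (lo, hi): at each node, require lo < value < hi,
then recurse left with hi=value and right with lo=value.
Preorder trace (stopping at first violation):
  at node 27 with bounds (-inf, +inf): OK
  at node 19 with bounds (-inf, 27): OK
  at node 8 with bounds (-inf, 19): OK
  at node 45 with bounds (8, 19): VIOLATION
Node 45 violates its bound: not (8 < 45 < 19).
Result: Not a valid BST


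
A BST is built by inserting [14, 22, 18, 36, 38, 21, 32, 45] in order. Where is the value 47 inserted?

Starting tree (level order): [14, None, 22, 18, 36, None, 21, 32, 38, None, None, None, None, None, 45]
Insertion path: 14 -> 22 -> 36 -> 38 -> 45
Result: insert 47 as right child of 45
Final tree (level order): [14, None, 22, 18, 36, None, 21, 32, 38, None, None, None, None, None, 45, None, 47]


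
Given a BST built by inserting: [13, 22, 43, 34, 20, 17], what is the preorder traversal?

Tree insertion order: [13, 22, 43, 34, 20, 17]
Tree (level-order array): [13, None, 22, 20, 43, 17, None, 34]
Preorder traversal: [13, 22, 20, 17, 43, 34]


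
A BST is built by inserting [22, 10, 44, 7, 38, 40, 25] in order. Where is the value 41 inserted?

Starting tree (level order): [22, 10, 44, 7, None, 38, None, None, None, 25, 40]
Insertion path: 22 -> 44 -> 38 -> 40
Result: insert 41 as right child of 40
Final tree (level order): [22, 10, 44, 7, None, 38, None, None, None, 25, 40, None, None, None, 41]


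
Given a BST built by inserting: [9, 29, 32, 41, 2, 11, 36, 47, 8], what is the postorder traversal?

Tree insertion order: [9, 29, 32, 41, 2, 11, 36, 47, 8]
Tree (level-order array): [9, 2, 29, None, 8, 11, 32, None, None, None, None, None, 41, 36, 47]
Postorder traversal: [8, 2, 11, 36, 47, 41, 32, 29, 9]


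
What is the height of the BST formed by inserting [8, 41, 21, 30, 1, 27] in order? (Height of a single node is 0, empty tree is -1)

Insertion order: [8, 41, 21, 30, 1, 27]
Tree (level-order array): [8, 1, 41, None, None, 21, None, None, 30, 27]
Compute height bottom-up (empty subtree = -1):
  height(1) = 1 + max(-1, -1) = 0
  height(27) = 1 + max(-1, -1) = 0
  height(30) = 1 + max(0, -1) = 1
  height(21) = 1 + max(-1, 1) = 2
  height(41) = 1 + max(2, -1) = 3
  height(8) = 1 + max(0, 3) = 4
Height = 4


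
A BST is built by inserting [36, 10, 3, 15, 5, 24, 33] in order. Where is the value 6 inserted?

Starting tree (level order): [36, 10, None, 3, 15, None, 5, None, 24, None, None, None, 33]
Insertion path: 36 -> 10 -> 3 -> 5
Result: insert 6 as right child of 5
Final tree (level order): [36, 10, None, 3, 15, None, 5, None, 24, None, 6, None, 33]


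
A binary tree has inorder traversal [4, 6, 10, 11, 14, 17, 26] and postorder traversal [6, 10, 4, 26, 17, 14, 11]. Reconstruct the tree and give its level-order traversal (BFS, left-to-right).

Inorder:   [4, 6, 10, 11, 14, 17, 26]
Postorder: [6, 10, 4, 26, 17, 14, 11]
Algorithm: postorder visits root last, so walk postorder right-to-left;
each value is the root of the current inorder slice — split it at that
value, recurse on the right subtree first, then the left.
Recursive splits:
  root=11; inorder splits into left=[4, 6, 10], right=[14, 17, 26]
  root=14; inorder splits into left=[], right=[17, 26]
  root=17; inorder splits into left=[], right=[26]
  root=26; inorder splits into left=[], right=[]
  root=4; inorder splits into left=[], right=[6, 10]
  root=10; inorder splits into left=[6], right=[]
  root=6; inorder splits into left=[], right=[]
Reconstructed level-order: [11, 4, 14, 10, 17, 6, 26]


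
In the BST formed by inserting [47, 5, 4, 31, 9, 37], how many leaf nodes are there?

Tree built from: [47, 5, 4, 31, 9, 37]
Tree (level-order array): [47, 5, None, 4, 31, None, None, 9, 37]
Rule: A leaf has 0 children.
Per-node child counts:
  node 47: 1 child(ren)
  node 5: 2 child(ren)
  node 4: 0 child(ren)
  node 31: 2 child(ren)
  node 9: 0 child(ren)
  node 37: 0 child(ren)
Matching nodes: [4, 9, 37]
Count of leaf nodes: 3


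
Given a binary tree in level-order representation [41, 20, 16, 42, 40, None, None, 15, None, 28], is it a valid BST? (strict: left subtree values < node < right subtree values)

Level-order array: [41, 20, 16, 42, 40, None, None, 15, None, 28]
Validate using subtree bounds (lo, hi): at each node, require lo < value < hi,
then recurse left with hi=value and right with lo=value.
Preorder trace (stopping at first violation):
  at node 41 with bounds (-inf, +inf): OK
  at node 20 with bounds (-inf, 41): OK
  at node 42 with bounds (-inf, 20): VIOLATION
Node 42 violates its bound: not (-inf < 42 < 20).
Result: Not a valid BST


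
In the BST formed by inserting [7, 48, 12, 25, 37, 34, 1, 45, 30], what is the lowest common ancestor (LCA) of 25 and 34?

Tree insertion order: [7, 48, 12, 25, 37, 34, 1, 45, 30]
Tree (level-order array): [7, 1, 48, None, None, 12, None, None, 25, None, 37, 34, 45, 30]
In a BST, the LCA of p=25, q=34 is the first node v on the
root-to-leaf path with p <= v <= q (go left if both < v, right if both > v).
Walk from root:
  at 7: both 25 and 34 > 7, go right
  at 48: both 25 and 34 < 48, go left
  at 12: both 25 and 34 > 12, go right
  at 25: 25 <= 25 <= 34, this is the LCA
LCA = 25


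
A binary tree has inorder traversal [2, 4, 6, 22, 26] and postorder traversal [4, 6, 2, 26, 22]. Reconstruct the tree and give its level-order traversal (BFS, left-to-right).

Inorder:   [2, 4, 6, 22, 26]
Postorder: [4, 6, 2, 26, 22]
Algorithm: postorder visits root last, so walk postorder right-to-left;
each value is the root of the current inorder slice — split it at that
value, recurse on the right subtree first, then the left.
Recursive splits:
  root=22; inorder splits into left=[2, 4, 6], right=[26]
  root=26; inorder splits into left=[], right=[]
  root=2; inorder splits into left=[], right=[4, 6]
  root=6; inorder splits into left=[4], right=[]
  root=4; inorder splits into left=[], right=[]
Reconstructed level-order: [22, 2, 26, 6, 4]


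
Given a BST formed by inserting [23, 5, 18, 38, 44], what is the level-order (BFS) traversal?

Tree insertion order: [23, 5, 18, 38, 44]
Tree (level-order array): [23, 5, 38, None, 18, None, 44]
BFS from the root, enqueuing left then right child of each popped node:
  queue [23] -> pop 23, enqueue [5, 38], visited so far: [23]
  queue [5, 38] -> pop 5, enqueue [18], visited so far: [23, 5]
  queue [38, 18] -> pop 38, enqueue [44], visited so far: [23, 5, 38]
  queue [18, 44] -> pop 18, enqueue [none], visited so far: [23, 5, 38, 18]
  queue [44] -> pop 44, enqueue [none], visited so far: [23, 5, 38, 18, 44]
Result: [23, 5, 38, 18, 44]


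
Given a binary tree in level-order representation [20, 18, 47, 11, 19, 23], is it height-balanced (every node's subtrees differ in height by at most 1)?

Tree (level-order array): [20, 18, 47, 11, 19, 23]
Definition: a tree is height-balanced if, at every node, |h(left) - h(right)| <= 1 (empty subtree has height -1).
Bottom-up per-node check:
  node 11: h_left=-1, h_right=-1, diff=0 [OK], height=0
  node 19: h_left=-1, h_right=-1, diff=0 [OK], height=0
  node 18: h_left=0, h_right=0, diff=0 [OK], height=1
  node 23: h_left=-1, h_right=-1, diff=0 [OK], height=0
  node 47: h_left=0, h_right=-1, diff=1 [OK], height=1
  node 20: h_left=1, h_right=1, diff=0 [OK], height=2
All nodes satisfy the balance condition.
Result: Balanced


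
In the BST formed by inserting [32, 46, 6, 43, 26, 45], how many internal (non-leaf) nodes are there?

Tree built from: [32, 46, 6, 43, 26, 45]
Tree (level-order array): [32, 6, 46, None, 26, 43, None, None, None, None, 45]
Rule: An internal node has at least one child.
Per-node child counts:
  node 32: 2 child(ren)
  node 6: 1 child(ren)
  node 26: 0 child(ren)
  node 46: 1 child(ren)
  node 43: 1 child(ren)
  node 45: 0 child(ren)
Matching nodes: [32, 6, 46, 43]
Count of internal (non-leaf) nodes: 4


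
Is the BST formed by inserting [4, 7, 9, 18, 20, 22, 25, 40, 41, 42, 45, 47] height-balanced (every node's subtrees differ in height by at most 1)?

Tree (level-order array): [4, None, 7, None, 9, None, 18, None, 20, None, 22, None, 25, None, 40, None, 41, None, 42, None, 45, None, 47]
Definition: a tree is height-balanced if, at every node, |h(left) - h(right)| <= 1 (empty subtree has height -1).
Bottom-up per-node check:
  node 47: h_left=-1, h_right=-1, diff=0 [OK], height=0
  node 45: h_left=-1, h_right=0, diff=1 [OK], height=1
  node 42: h_left=-1, h_right=1, diff=2 [FAIL (|-1-1|=2 > 1)], height=2
  node 41: h_left=-1, h_right=2, diff=3 [FAIL (|-1-2|=3 > 1)], height=3
  node 40: h_left=-1, h_right=3, diff=4 [FAIL (|-1-3|=4 > 1)], height=4
  node 25: h_left=-1, h_right=4, diff=5 [FAIL (|-1-4|=5 > 1)], height=5
  node 22: h_left=-1, h_right=5, diff=6 [FAIL (|-1-5|=6 > 1)], height=6
  node 20: h_left=-1, h_right=6, diff=7 [FAIL (|-1-6|=7 > 1)], height=7
  node 18: h_left=-1, h_right=7, diff=8 [FAIL (|-1-7|=8 > 1)], height=8
  node 9: h_left=-1, h_right=8, diff=9 [FAIL (|-1-8|=9 > 1)], height=9
  node 7: h_left=-1, h_right=9, diff=10 [FAIL (|-1-9|=10 > 1)], height=10
  node 4: h_left=-1, h_right=10, diff=11 [FAIL (|-1-10|=11 > 1)], height=11
Node 42 violates the condition: |-1 - 1| = 2 > 1.
Result: Not balanced


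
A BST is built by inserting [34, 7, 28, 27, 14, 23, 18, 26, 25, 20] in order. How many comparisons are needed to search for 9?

Search path for 9: 34 -> 7 -> 28 -> 27 -> 14
Found: False
Comparisons: 5


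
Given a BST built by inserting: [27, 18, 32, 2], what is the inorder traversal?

Tree insertion order: [27, 18, 32, 2]
Tree (level-order array): [27, 18, 32, 2]
Inorder traversal: [2, 18, 27, 32]


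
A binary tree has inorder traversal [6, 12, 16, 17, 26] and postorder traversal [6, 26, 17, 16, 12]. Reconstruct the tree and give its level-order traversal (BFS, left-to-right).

Inorder:   [6, 12, 16, 17, 26]
Postorder: [6, 26, 17, 16, 12]
Algorithm: postorder visits root last, so walk postorder right-to-left;
each value is the root of the current inorder slice — split it at that
value, recurse on the right subtree first, then the left.
Recursive splits:
  root=12; inorder splits into left=[6], right=[16, 17, 26]
  root=16; inorder splits into left=[], right=[17, 26]
  root=17; inorder splits into left=[], right=[26]
  root=26; inorder splits into left=[], right=[]
  root=6; inorder splits into left=[], right=[]
Reconstructed level-order: [12, 6, 16, 17, 26]


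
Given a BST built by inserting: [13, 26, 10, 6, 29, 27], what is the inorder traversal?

Tree insertion order: [13, 26, 10, 6, 29, 27]
Tree (level-order array): [13, 10, 26, 6, None, None, 29, None, None, 27]
Inorder traversal: [6, 10, 13, 26, 27, 29]


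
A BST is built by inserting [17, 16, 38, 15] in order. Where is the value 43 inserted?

Starting tree (level order): [17, 16, 38, 15]
Insertion path: 17 -> 38
Result: insert 43 as right child of 38
Final tree (level order): [17, 16, 38, 15, None, None, 43]


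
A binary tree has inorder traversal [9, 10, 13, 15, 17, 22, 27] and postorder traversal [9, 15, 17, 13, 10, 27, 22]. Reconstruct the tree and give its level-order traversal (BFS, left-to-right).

Inorder:   [9, 10, 13, 15, 17, 22, 27]
Postorder: [9, 15, 17, 13, 10, 27, 22]
Algorithm: postorder visits root last, so walk postorder right-to-left;
each value is the root of the current inorder slice — split it at that
value, recurse on the right subtree first, then the left.
Recursive splits:
  root=22; inorder splits into left=[9, 10, 13, 15, 17], right=[27]
  root=27; inorder splits into left=[], right=[]
  root=10; inorder splits into left=[9], right=[13, 15, 17]
  root=13; inorder splits into left=[], right=[15, 17]
  root=17; inorder splits into left=[15], right=[]
  root=15; inorder splits into left=[], right=[]
  root=9; inorder splits into left=[], right=[]
Reconstructed level-order: [22, 10, 27, 9, 13, 17, 15]


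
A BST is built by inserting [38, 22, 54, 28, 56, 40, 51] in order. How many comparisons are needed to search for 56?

Search path for 56: 38 -> 54 -> 56
Found: True
Comparisons: 3


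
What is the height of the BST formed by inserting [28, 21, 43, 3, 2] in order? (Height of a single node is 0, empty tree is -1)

Insertion order: [28, 21, 43, 3, 2]
Tree (level-order array): [28, 21, 43, 3, None, None, None, 2]
Compute height bottom-up (empty subtree = -1):
  height(2) = 1 + max(-1, -1) = 0
  height(3) = 1 + max(0, -1) = 1
  height(21) = 1 + max(1, -1) = 2
  height(43) = 1 + max(-1, -1) = 0
  height(28) = 1 + max(2, 0) = 3
Height = 3


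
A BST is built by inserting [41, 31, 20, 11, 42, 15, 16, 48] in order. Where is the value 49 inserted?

Starting tree (level order): [41, 31, 42, 20, None, None, 48, 11, None, None, None, None, 15, None, 16]
Insertion path: 41 -> 42 -> 48
Result: insert 49 as right child of 48
Final tree (level order): [41, 31, 42, 20, None, None, 48, 11, None, None, 49, None, 15, None, None, None, 16]


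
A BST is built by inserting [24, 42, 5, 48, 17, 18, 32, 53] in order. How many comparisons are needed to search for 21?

Search path for 21: 24 -> 5 -> 17 -> 18
Found: False
Comparisons: 4


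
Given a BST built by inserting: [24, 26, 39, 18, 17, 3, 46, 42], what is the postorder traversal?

Tree insertion order: [24, 26, 39, 18, 17, 3, 46, 42]
Tree (level-order array): [24, 18, 26, 17, None, None, 39, 3, None, None, 46, None, None, 42]
Postorder traversal: [3, 17, 18, 42, 46, 39, 26, 24]


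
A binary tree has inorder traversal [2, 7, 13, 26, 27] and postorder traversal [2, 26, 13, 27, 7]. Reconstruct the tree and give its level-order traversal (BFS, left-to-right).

Inorder:   [2, 7, 13, 26, 27]
Postorder: [2, 26, 13, 27, 7]
Algorithm: postorder visits root last, so walk postorder right-to-left;
each value is the root of the current inorder slice — split it at that
value, recurse on the right subtree first, then the left.
Recursive splits:
  root=7; inorder splits into left=[2], right=[13, 26, 27]
  root=27; inorder splits into left=[13, 26], right=[]
  root=13; inorder splits into left=[], right=[26]
  root=26; inorder splits into left=[], right=[]
  root=2; inorder splits into left=[], right=[]
Reconstructed level-order: [7, 2, 27, 13, 26]


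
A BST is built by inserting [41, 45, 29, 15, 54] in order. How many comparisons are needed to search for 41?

Search path for 41: 41
Found: True
Comparisons: 1


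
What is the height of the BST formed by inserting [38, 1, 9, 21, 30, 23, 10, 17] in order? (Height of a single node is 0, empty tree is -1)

Insertion order: [38, 1, 9, 21, 30, 23, 10, 17]
Tree (level-order array): [38, 1, None, None, 9, None, 21, 10, 30, None, 17, 23]
Compute height bottom-up (empty subtree = -1):
  height(17) = 1 + max(-1, -1) = 0
  height(10) = 1 + max(-1, 0) = 1
  height(23) = 1 + max(-1, -1) = 0
  height(30) = 1 + max(0, -1) = 1
  height(21) = 1 + max(1, 1) = 2
  height(9) = 1 + max(-1, 2) = 3
  height(1) = 1 + max(-1, 3) = 4
  height(38) = 1 + max(4, -1) = 5
Height = 5


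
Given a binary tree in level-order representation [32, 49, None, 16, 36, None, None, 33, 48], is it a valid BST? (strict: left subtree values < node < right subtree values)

Level-order array: [32, 49, None, 16, 36, None, None, 33, 48]
Validate using subtree bounds (lo, hi): at each node, require lo < value < hi,
then recurse left with hi=value and right with lo=value.
Preorder trace (stopping at first violation):
  at node 32 with bounds (-inf, +inf): OK
  at node 49 with bounds (-inf, 32): VIOLATION
Node 49 violates its bound: not (-inf < 49 < 32).
Result: Not a valid BST


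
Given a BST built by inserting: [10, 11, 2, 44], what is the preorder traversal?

Tree insertion order: [10, 11, 2, 44]
Tree (level-order array): [10, 2, 11, None, None, None, 44]
Preorder traversal: [10, 2, 11, 44]


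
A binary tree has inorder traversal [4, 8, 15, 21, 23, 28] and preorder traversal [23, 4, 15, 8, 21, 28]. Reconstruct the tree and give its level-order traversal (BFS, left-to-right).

Inorder:  [4, 8, 15, 21, 23, 28]
Preorder: [23, 4, 15, 8, 21, 28]
Algorithm: preorder visits root first, so consume preorder in order;
for each root, split the current inorder slice at that value into
left-subtree inorder and right-subtree inorder, then recurse.
Recursive splits:
  root=23; inorder splits into left=[4, 8, 15, 21], right=[28]
  root=4; inorder splits into left=[], right=[8, 15, 21]
  root=15; inorder splits into left=[8], right=[21]
  root=8; inorder splits into left=[], right=[]
  root=21; inorder splits into left=[], right=[]
  root=28; inorder splits into left=[], right=[]
Reconstructed level-order: [23, 4, 28, 15, 8, 21]


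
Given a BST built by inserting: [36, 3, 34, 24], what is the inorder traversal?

Tree insertion order: [36, 3, 34, 24]
Tree (level-order array): [36, 3, None, None, 34, 24]
Inorder traversal: [3, 24, 34, 36]


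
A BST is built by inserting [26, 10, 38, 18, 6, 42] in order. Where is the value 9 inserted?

Starting tree (level order): [26, 10, 38, 6, 18, None, 42]
Insertion path: 26 -> 10 -> 6
Result: insert 9 as right child of 6
Final tree (level order): [26, 10, 38, 6, 18, None, 42, None, 9]


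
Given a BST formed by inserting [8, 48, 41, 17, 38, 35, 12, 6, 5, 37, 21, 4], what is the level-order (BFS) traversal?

Tree insertion order: [8, 48, 41, 17, 38, 35, 12, 6, 5, 37, 21, 4]
Tree (level-order array): [8, 6, 48, 5, None, 41, None, 4, None, 17, None, None, None, 12, 38, None, None, 35, None, 21, 37]
BFS from the root, enqueuing left then right child of each popped node:
  queue [8] -> pop 8, enqueue [6, 48], visited so far: [8]
  queue [6, 48] -> pop 6, enqueue [5], visited so far: [8, 6]
  queue [48, 5] -> pop 48, enqueue [41], visited so far: [8, 6, 48]
  queue [5, 41] -> pop 5, enqueue [4], visited so far: [8, 6, 48, 5]
  queue [41, 4] -> pop 41, enqueue [17], visited so far: [8, 6, 48, 5, 41]
  queue [4, 17] -> pop 4, enqueue [none], visited so far: [8, 6, 48, 5, 41, 4]
  queue [17] -> pop 17, enqueue [12, 38], visited so far: [8, 6, 48, 5, 41, 4, 17]
  queue [12, 38] -> pop 12, enqueue [none], visited so far: [8, 6, 48, 5, 41, 4, 17, 12]
  queue [38] -> pop 38, enqueue [35], visited so far: [8, 6, 48, 5, 41, 4, 17, 12, 38]
  queue [35] -> pop 35, enqueue [21, 37], visited so far: [8, 6, 48, 5, 41, 4, 17, 12, 38, 35]
  queue [21, 37] -> pop 21, enqueue [none], visited so far: [8, 6, 48, 5, 41, 4, 17, 12, 38, 35, 21]
  queue [37] -> pop 37, enqueue [none], visited so far: [8, 6, 48, 5, 41, 4, 17, 12, 38, 35, 21, 37]
Result: [8, 6, 48, 5, 41, 4, 17, 12, 38, 35, 21, 37]


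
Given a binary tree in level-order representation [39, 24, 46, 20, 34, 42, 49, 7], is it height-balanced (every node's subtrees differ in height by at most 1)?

Tree (level-order array): [39, 24, 46, 20, 34, 42, 49, 7]
Definition: a tree is height-balanced if, at every node, |h(left) - h(right)| <= 1 (empty subtree has height -1).
Bottom-up per-node check:
  node 7: h_left=-1, h_right=-1, diff=0 [OK], height=0
  node 20: h_left=0, h_right=-1, diff=1 [OK], height=1
  node 34: h_left=-1, h_right=-1, diff=0 [OK], height=0
  node 24: h_left=1, h_right=0, diff=1 [OK], height=2
  node 42: h_left=-1, h_right=-1, diff=0 [OK], height=0
  node 49: h_left=-1, h_right=-1, diff=0 [OK], height=0
  node 46: h_left=0, h_right=0, diff=0 [OK], height=1
  node 39: h_left=2, h_right=1, diff=1 [OK], height=3
All nodes satisfy the balance condition.
Result: Balanced


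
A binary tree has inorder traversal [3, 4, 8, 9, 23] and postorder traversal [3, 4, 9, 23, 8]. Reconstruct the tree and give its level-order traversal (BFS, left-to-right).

Inorder:   [3, 4, 8, 9, 23]
Postorder: [3, 4, 9, 23, 8]
Algorithm: postorder visits root last, so walk postorder right-to-left;
each value is the root of the current inorder slice — split it at that
value, recurse on the right subtree first, then the left.
Recursive splits:
  root=8; inorder splits into left=[3, 4], right=[9, 23]
  root=23; inorder splits into left=[9], right=[]
  root=9; inorder splits into left=[], right=[]
  root=4; inorder splits into left=[3], right=[]
  root=3; inorder splits into left=[], right=[]
Reconstructed level-order: [8, 4, 23, 3, 9]


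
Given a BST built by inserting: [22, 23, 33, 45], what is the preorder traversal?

Tree insertion order: [22, 23, 33, 45]
Tree (level-order array): [22, None, 23, None, 33, None, 45]
Preorder traversal: [22, 23, 33, 45]


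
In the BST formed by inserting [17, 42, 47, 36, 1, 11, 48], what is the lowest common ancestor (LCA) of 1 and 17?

Tree insertion order: [17, 42, 47, 36, 1, 11, 48]
Tree (level-order array): [17, 1, 42, None, 11, 36, 47, None, None, None, None, None, 48]
In a BST, the LCA of p=1, q=17 is the first node v on the
root-to-leaf path with p <= v <= q (go left if both < v, right if both > v).
Walk from root:
  at 17: 1 <= 17 <= 17, this is the LCA
LCA = 17


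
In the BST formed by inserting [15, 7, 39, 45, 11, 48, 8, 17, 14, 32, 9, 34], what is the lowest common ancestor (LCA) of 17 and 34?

Tree insertion order: [15, 7, 39, 45, 11, 48, 8, 17, 14, 32, 9, 34]
Tree (level-order array): [15, 7, 39, None, 11, 17, 45, 8, 14, None, 32, None, 48, None, 9, None, None, None, 34]
In a BST, the LCA of p=17, q=34 is the first node v on the
root-to-leaf path with p <= v <= q (go left if both < v, right if both > v).
Walk from root:
  at 15: both 17 and 34 > 15, go right
  at 39: both 17 and 34 < 39, go left
  at 17: 17 <= 17 <= 34, this is the LCA
LCA = 17


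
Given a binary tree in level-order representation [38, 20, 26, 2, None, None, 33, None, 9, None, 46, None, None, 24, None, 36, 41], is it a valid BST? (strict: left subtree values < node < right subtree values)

Level-order array: [38, 20, 26, 2, None, None, 33, None, 9, None, 46, None, None, 24, None, 36, 41]
Validate using subtree bounds (lo, hi): at each node, require lo < value < hi,
then recurse left with hi=value and right with lo=value.
Preorder trace (stopping at first violation):
  at node 38 with bounds (-inf, +inf): OK
  at node 20 with bounds (-inf, 38): OK
  at node 2 with bounds (-inf, 20): OK
  at node 9 with bounds (2, 20): OK
  at node 26 with bounds (38, +inf): VIOLATION
Node 26 violates its bound: not (38 < 26 < +inf).
Result: Not a valid BST


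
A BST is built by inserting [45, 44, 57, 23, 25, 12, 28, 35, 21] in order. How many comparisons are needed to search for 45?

Search path for 45: 45
Found: True
Comparisons: 1


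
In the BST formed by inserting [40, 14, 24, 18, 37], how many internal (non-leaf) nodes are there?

Tree built from: [40, 14, 24, 18, 37]
Tree (level-order array): [40, 14, None, None, 24, 18, 37]
Rule: An internal node has at least one child.
Per-node child counts:
  node 40: 1 child(ren)
  node 14: 1 child(ren)
  node 24: 2 child(ren)
  node 18: 0 child(ren)
  node 37: 0 child(ren)
Matching nodes: [40, 14, 24]
Count of internal (non-leaf) nodes: 3


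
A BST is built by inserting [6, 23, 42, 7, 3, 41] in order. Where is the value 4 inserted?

Starting tree (level order): [6, 3, 23, None, None, 7, 42, None, None, 41]
Insertion path: 6 -> 3
Result: insert 4 as right child of 3
Final tree (level order): [6, 3, 23, None, 4, 7, 42, None, None, None, None, 41]


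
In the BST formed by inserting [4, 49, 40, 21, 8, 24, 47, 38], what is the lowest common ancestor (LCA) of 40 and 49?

Tree insertion order: [4, 49, 40, 21, 8, 24, 47, 38]
Tree (level-order array): [4, None, 49, 40, None, 21, 47, 8, 24, None, None, None, None, None, 38]
In a BST, the LCA of p=40, q=49 is the first node v on the
root-to-leaf path with p <= v <= q (go left if both < v, right if both > v).
Walk from root:
  at 4: both 40 and 49 > 4, go right
  at 49: 40 <= 49 <= 49, this is the LCA
LCA = 49


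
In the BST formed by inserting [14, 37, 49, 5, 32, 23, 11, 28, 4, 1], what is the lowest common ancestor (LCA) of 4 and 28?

Tree insertion order: [14, 37, 49, 5, 32, 23, 11, 28, 4, 1]
Tree (level-order array): [14, 5, 37, 4, 11, 32, 49, 1, None, None, None, 23, None, None, None, None, None, None, 28]
In a BST, the LCA of p=4, q=28 is the first node v on the
root-to-leaf path with p <= v <= q (go left if both < v, right if both > v).
Walk from root:
  at 14: 4 <= 14 <= 28, this is the LCA
LCA = 14


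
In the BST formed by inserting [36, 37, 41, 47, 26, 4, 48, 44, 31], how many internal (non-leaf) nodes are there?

Tree built from: [36, 37, 41, 47, 26, 4, 48, 44, 31]
Tree (level-order array): [36, 26, 37, 4, 31, None, 41, None, None, None, None, None, 47, 44, 48]
Rule: An internal node has at least one child.
Per-node child counts:
  node 36: 2 child(ren)
  node 26: 2 child(ren)
  node 4: 0 child(ren)
  node 31: 0 child(ren)
  node 37: 1 child(ren)
  node 41: 1 child(ren)
  node 47: 2 child(ren)
  node 44: 0 child(ren)
  node 48: 0 child(ren)
Matching nodes: [36, 26, 37, 41, 47]
Count of internal (non-leaf) nodes: 5


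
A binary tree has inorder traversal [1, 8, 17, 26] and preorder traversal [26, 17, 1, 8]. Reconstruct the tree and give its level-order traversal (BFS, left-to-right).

Inorder:  [1, 8, 17, 26]
Preorder: [26, 17, 1, 8]
Algorithm: preorder visits root first, so consume preorder in order;
for each root, split the current inorder slice at that value into
left-subtree inorder and right-subtree inorder, then recurse.
Recursive splits:
  root=26; inorder splits into left=[1, 8, 17], right=[]
  root=17; inorder splits into left=[1, 8], right=[]
  root=1; inorder splits into left=[], right=[8]
  root=8; inorder splits into left=[], right=[]
Reconstructed level-order: [26, 17, 1, 8]


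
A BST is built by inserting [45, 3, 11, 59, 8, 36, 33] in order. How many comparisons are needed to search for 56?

Search path for 56: 45 -> 59
Found: False
Comparisons: 2


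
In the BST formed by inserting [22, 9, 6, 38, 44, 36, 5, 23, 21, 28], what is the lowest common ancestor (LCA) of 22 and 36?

Tree insertion order: [22, 9, 6, 38, 44, 36, 5, 23, 21, 28]
Tree (level-order array): [22, 9, 38, 6, 21, 36, 44, 5, None, None, None, 23, None, None, None, None, None, None, 28]
In a BST, the LCA of p=22, q=36 is the first node v on the
root-to-leaf path with p <= v <= q (go left if both < v, right if both > v).
Walk from root:
  at 22: 22 <= 22 <= 36, this is the LCA
LCA = 22


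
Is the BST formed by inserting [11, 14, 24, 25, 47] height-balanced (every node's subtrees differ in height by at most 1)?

Tree (level-order array): [11, None, 14, None, 24, None, 25, None, 47]
Definition: a tree is height-balanced if, at every node, |h(left) - h(right)| <= 1 (empty subtree has height -1).
Bottom-up per-node check:
  node 47: h_left=-1, h_right=-1, diff=0 [OK], height=0
  node 25: h_left=-1, h_right=0, diff=1 [OK], height=1
  node 24: h_left=-1, h_right=1, diff=2 [FAIL (|-1-1|=2 > 1)], height=2
  node 14: h_left=-1, h_right=2, diff=3 [FAIL (|-1-2|=3 > 1)], height=3
  node 11: h_left=-1, h_right=3, diff=4 [FAIL (|-1-3|=4 > 1)], height=4
Node 24 violates the condition: |-1 - 1| = 2 > 1.
Result: Not balanced


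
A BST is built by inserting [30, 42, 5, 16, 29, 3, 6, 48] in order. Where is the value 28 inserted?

Starting tree (level order): [30, 5, 42, 3, 16, None, 48, None, None, 6, 29]
Insertion path: 30 -> 5 -> 16 -> 29
Result: insert 28 as left child of 29
Final tree (level order): [30, 5, 42, 3, 16, None, 48, None, None, 6, 29, None, None, None, None, 28]


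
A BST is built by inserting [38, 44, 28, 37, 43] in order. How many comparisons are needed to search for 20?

Search path for 20: 38 -> 28
Found: False
Comparisons: 2


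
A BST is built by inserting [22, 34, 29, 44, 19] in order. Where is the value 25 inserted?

Starting tree (level order): [22, 19, 34, None, None, 29, 44]
Insertion path: 22 -> 34 -> 29
Result: insert 25 as left child of 29
Final tree (level order): [22, 19, 34, None, None, 29, 44, 25]


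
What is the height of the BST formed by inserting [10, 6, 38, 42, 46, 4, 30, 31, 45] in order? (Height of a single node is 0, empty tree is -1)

Insertion order: [10, 6, 38, 42, 46, 4, 30, 31, 45]
Tree (level-order array): [10, 6, 38, 4, None, 30, 42, None, None, None, 31, None, 46, None, None, 45]
Compute height bottom-up (empty subtree = -1):
  height(4) = 1 + max(-1, -1) = 0
  height(6) = 1 + max(0, -1) = 1
  height(31) = 1 + max(-1, -1) = 0
  height(30) = 1 + max(-1, 0) = 1
  height(45) = 1 + max(-1, -1) = 0
  height(46) = 1 + max(0, -1) = 1
  height(42) = 1 + max(-1, 1) = 2
  height(38) = 1 + max(1, 2) = 3
  height(10) = 1 + max(1, 3) = 4
Height = 4


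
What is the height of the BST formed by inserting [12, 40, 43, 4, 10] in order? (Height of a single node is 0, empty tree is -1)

Insertion order: [12, 40, 43, 4, 10]
Tree (level-order array): [12, 4, 40, None, 10, None, 43]
Compute height bottom-up (empty subtree = -1):
  height(10) = 1 + max(-1, -1) = 0
  height(4) = 1 + max(-1, 0) = 1
  height(43) = 1 + max(-1, -1) = 0
  height(40) = 1 + max(-1, 0) = 1
  height(12) = 1 + max(1, 1) = 2
Height = 2


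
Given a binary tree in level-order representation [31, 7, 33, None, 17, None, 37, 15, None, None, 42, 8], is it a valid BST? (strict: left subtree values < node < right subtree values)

Level-order array: [31, 7, 33, None, 17, None, 37, 15, None, None, 42, 8]
Validate using subtree bounds (lo, hi): at each node, require lo < value < hi,
then recurse left with hi=value and right with lo=value.
Preorder trace (stopping at first violation):
  at node 31 with bounds (-inf, +inf): OK
  at node 7 with bounds (-inf, 31): OK
  at node 17 with bounds (7, 31): OK
  at node 15 with bounds (7, 17): OK
  at node 8 with bounds (7, 15): OK
  at node 33 with bounds (31, +inf): OK
  at node 37 with bounds (33, +inf): OK
  at node 42 with bounds (37, +inf): OK
No violation found at any node.
Result: Valid BST


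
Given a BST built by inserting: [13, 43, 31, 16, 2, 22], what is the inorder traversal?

Tree insertion order: [13, 43, 31, 16, 2, 22]
Tree (level-order array): [13, 2, 43, None, None, 31, None, 16, None, None, 22]
Inorder traversal: [2, 13, 16, 22, 31, 43]


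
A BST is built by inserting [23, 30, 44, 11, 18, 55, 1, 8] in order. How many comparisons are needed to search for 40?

Search path for 40: 23 -> 30 -> 44
Found: False
Comparisons: 3


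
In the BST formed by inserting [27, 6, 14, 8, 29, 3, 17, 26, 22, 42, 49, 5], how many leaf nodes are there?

Tree built from: [27, 6, 14, 8, 29, 3, 17, 26, 22, 42, 49, 5]
Tree (level-order array): [27, 6, 29, 3, 14, None, 42, None, 5, 8, 17, None, 49, None, None, None, None, None, 26, None, None, 22]
Rule: A leaf has 0 children.
Per-node child counts:
  node 27: 2 child(ren)
  node 6: 2 child(ren)
  node 3: 1 child(ren)
  node 5: 0 child(ren)
  node 14: 2 child(ren)
  node 8: 0 child(ren)
  node 17: 1 child(ren)
  node 26: 1 child(ren)
  node 22: 0 child(ren)
  node 29: 1 child(ren)
  node 42: 1 child(ren)
  node 49: 0 child(ren)
Matching nodes: [5, 8, 22, 49]
Count of leaf nodes: 4


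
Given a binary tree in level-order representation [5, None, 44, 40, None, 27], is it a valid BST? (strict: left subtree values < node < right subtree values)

Level-order array: [5, None, 44, 40, None, 27]
Validate using subtree bounds (lo, hi): at each node, require lo < value < hi,
then recurse left with hi=value and right with lo=value.
Preorder trace (stopping at first violation):
  at node 5 with bounds (-inf, +inf): OK
  at node 44 with bounds (5, +inf): OK
  at node 40 with bounds (5, 44): OK
  at node 27 with bounds (5, 40): OK
No violation found at any node.
Result: Valid BST


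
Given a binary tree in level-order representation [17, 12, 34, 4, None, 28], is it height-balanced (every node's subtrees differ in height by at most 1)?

Tree (level-order array): [17, 12, 34, 4, None, 28]
Definition: a tree is height-balanced if, at every node, |h(left) - h(right)| <= 1 (empty subtree has height -1).
Bottom-up per-node check:
  node 4: h_left=-1, h_right=-1, diff=0 [OK], height=0
  node 12: h_left=0, h_right=-1, diff=1 [OK], height=1
  node 28: h_left=-1, h_right=-1, diff=0 [OK], height=0
  node 34: h_left=0, h_right=-1, diff=1 [OK], height=1
  node 17: h_left=1, h_right=1, diff=0 [OK], height=2
All nodes satisfy the balance condition.
Result: Balanced


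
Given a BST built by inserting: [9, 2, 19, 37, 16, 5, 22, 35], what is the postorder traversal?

Tree insertion order: [9, 2, 19, 37, 16, 5, 22, 35]
Tree (level-order array): [9, 2, 19, None, 5, 16, 37, None, None, None, None, 22, None, None, 35]
Postorder traversal: [5, 2, 16, 35, 22, 37, 19, 9]


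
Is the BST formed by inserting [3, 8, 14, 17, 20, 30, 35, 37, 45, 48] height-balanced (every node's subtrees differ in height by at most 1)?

Tree (level-order array): [3, None, 8, None, 14, None, 17, None, 20, None, 30, None, 35, None, 37, None, 45, None, 48]
Definition: a tree is height-balanced if, at every node, |h(left) - h(right)| <= 1 (empty subtree has height -1).
Bottom-up per-node check:
  node 48: h_left=-1, h_right=-1, diff=0 [OK], height=0
  node 45: h_left=-1, h_right=0, diff=1 [OK], height=1
  node 37: h_left=-1, h_right=1, diff=2 [FAIL (|-1-1|=2 > 1)], height=2
  node 35: h_left=-1, h_right=2, diff=3 [FAIL (|-1-2|=3 > 1)], height=3
  node 30: h_left=-1, h_right=3, diff=4 [FAIL (|-1-3|=4 > 1)], height=4
  node 20: h_left=-1, h_right=4, diff=5 [FAIL (|-1-4|=5 > 1)], height=5
  node 17: h_left=-1, h_right=5, diff=6 [FAIL (|-1-5|=6 > 1)], height=6
  node 14: h_left=-1, h_right=6, diff=7 [FAIL (|-1-6|=7 > 1)], height=7
  node 8: h_left=-1, h_right=7, diff=8 [FAIL (|-1-7|=8 > 1)], height=8
  node 3: h_left=-1, h_right=8, diff=9 [FAIL (|-1-8|=9 > 1)], height=9
Node 37 violates the condition: |-1 - 1| = 2 > 1.
Result: Not balanced


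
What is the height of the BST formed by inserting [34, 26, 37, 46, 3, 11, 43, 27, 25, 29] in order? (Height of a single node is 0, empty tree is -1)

Insertion order: [34, 26, 37, 46, 3, 11, 43, 27, 25, 29]
Tree (level-order array): [34, 26, 37, 3, 27, None, 46, None, 11, None, 29, 43, None, None, 25]
Compute height bottom-up (empty subtree = -1):
  height(25) = 1 + max(-1, -1) = 0
  height(11) = 1 + max(-1, 0) = 1
  height(3) = 1 + max(-1, 1) = 2
  height(29) = 1 + max(-1, -1) = 0
  height(27) = 1 + max(-1, 0) = 1
  height(26) = 1 + max(2, 1) = 3
  height(43) = 1 + max(-1, -1) = 0
  height(46) = 1 + max(0, -1) = 1
  height(37) = 1 + max(-1, 1) = 2
  height(34) = 1 + max(3, 2) = 4
Height = 4


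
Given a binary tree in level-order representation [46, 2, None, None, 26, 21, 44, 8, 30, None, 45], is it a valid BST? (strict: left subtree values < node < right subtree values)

Level-order array: [46, 2, None, None, 26, 21, 44, 8, 30, None, 45]
Validate using subtree bounds (lo, hi): at each node, require lo < value < hi,
then recurse left with hi=value and right with lo=value.
Preorder trace (stopping at first violation):
  at node 46 with bounds (-inf, +inf): OK
  at node 2 with bounds (-inf, 46): OK
  at node 26 with bounds (2, 46): OK
  at node 21 with bounds (2, 26): OK
  at node 8 with bounds (2, 21): OK
  at node 30 with bounds (21, 26): VIOLATION
Node 30 violates its bound: not (21 < 30 < 26).
Result: Not a valid BST


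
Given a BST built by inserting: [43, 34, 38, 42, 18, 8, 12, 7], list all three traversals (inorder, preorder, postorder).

Tree insertion order: [43, 34, 38, 42, 18, 8, 12, 7]
Tree (level-order array): [43, 34, None, 18, 38, 8, None, None, 42, 7, 12]
Inorder (L, root, R): [7, 8, 12, 18, 34, 38, 42, 43]
Preorder (root, L, R): [43, 34, 18, 8, 7, 12, 38, 42]
Postorder (L, R, root): [7, 12, 8, 18, 42, 38, 34, 43]


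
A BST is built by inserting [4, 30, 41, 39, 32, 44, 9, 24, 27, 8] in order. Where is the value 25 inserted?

Starting tree (level order): [4, None, 30, 9, 41, 8, 24, 39, 44, None, None, None, 27, 32]
Insertion path: 4 -> 30 -> 9 -> 24 -> 27
Result: insert 25 as left child of 27
Final tree (level order): [4, None, 30, 9, 41, 8, 24, 39, 44, None, None, None, 27, 32, None, None, None, 25]


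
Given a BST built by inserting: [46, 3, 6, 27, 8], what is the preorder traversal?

Tree insertion order: [46, 3, 6, 27, 8]
Tree (level-order array): [46, 3, None, None, 6, None, 27, 8]
Preorder traversal: [46, 3, 6, 27, 8]


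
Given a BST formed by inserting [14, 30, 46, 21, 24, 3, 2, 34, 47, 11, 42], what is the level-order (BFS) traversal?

Tree insertion order: [14, 30, 46, 21, 24, 3, 2, 34, 47, 11, 42]
Tree (level-order array): [14, 3, 30, 2, 11, 21, 46, None, None, None, None, None, 24, 34, 47, None, None, None, 42]
BFS from the root, enqueuing left then right child of each popped node:
  queue [14] -> pop 14, enqueue [3, 30], visited so far: [14]
  queue [3, 30] -> pop 3, enqueue [2, 11], visited so far: [14, 3]
  queue [30, 2, 11] -> pop 30, enqueue [21, 46], visited so far: [14, 3, 30]
  queue [2, 11, 21, 46] -> pop 2, enqueue [none], visited so far: [14, 3, 30, 2]
  queue [11, 21, 46] -> pop 11, enqueue [none], visited so far: [14, 3, 30, 2, 11]
  queue [21, 46] -> pop 21, enqueue [24], visited so far: [14, 3, 30, 2, 11, 21]
  queue [46, 24] -> pop 46, enqueue [34, 47], visited so far: [14, 3, 30, 2, 11, 21, 46]
  queue [24, 34, 47] -> pop 24, enqueue [none], visited so far: [14, 3, 30, 2, 11, 21, 46, 24]
  queue [34, 47] -> pop 34, enqueue [42], visited so far: [14, 3, 30, 2, 11, 21, 46, 24, 34]
  queue [47, 42] -> pop 47, enqueue [none], visited so far: [14, 3, 30, 2, 11, 21, 46, 24, 34, 47]
  queue [42] -> pop 42, enqueue [none], visited so far: [14, 3, 30, 2, 11, 21, 46, 24, 34, 47, 42]
Result: [14, 3, 30, 2, 11, 21, 46, 24, 34, 47, 42]


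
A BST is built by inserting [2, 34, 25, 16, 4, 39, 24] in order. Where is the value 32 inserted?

Starting tree (level order): [2, None, 34, 25, 39, 16, None, None, None, 4, 24]
Insertion path: 2 -> 34 -> 25
Result: insert 32 as right child of 25
Final tree (level order): [2, None, 34, 25, 39, 16, 32, None, None, 4, 24]


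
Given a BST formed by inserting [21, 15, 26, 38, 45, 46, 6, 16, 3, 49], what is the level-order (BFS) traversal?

Tree insertion order: [21, 15, 26, 38, 45, 46, 6, 16, 3, 49]
Tree (level-order array): [21, 15, 26, 6, 16, None, 38, 3, None, None, None, None, 45, None, None, None, 46, None, 49]
BFS from the root, enqueuing left then right child of each popped node:
  queue [21] -> pop 21, enqueue [15, 26], visited so far: [21]
  queue [15, 26] -> pop 15, enqueue [6, 16], visited so far: [21, 15]
  queue [26, 6, 16] -> pop 26, enqueue [38], visited so far: [21, 15, 26]
  queue [6, 16, 38] -> pop 6, enqueue [3], visited so far: [21, 15, 26, 6]
  queue [16, 38, 3] -> pop 16, enqueue [none], visited so far: [21, 15, 26, 6, 16]
  queue [38, 3] -> pop 38, enqueue [45], visited so far: [21, 15, 26, 6, 16, 38]
  queue [3, 45] -> pop 3, enqueue [none], visited so far: [21, 15, 26, 6, 16, 38, 3]
  queue [45] -> pop 45, enqueue [46], visited so far: [21, 15, 26, 6, 16, 38, 3, 45]
  queue [46] -> pop 46, enqueue [49], visited so far: [21, 15, 26, 6, 16, 38, 3, 45, 46]
  queue [49] -> pop 49, enqueue [none], visited so far: [21, 15, 26, 6, 16, 38, 3, 45, 46, 49]
Result: [21, 15, 26, 6, 16, 38, 3, 45, 46, 49]
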